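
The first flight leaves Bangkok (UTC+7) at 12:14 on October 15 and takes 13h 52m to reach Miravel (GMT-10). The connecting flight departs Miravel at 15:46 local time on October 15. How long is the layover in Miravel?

6 hours 40 minutes

Convert departure to UTC: 12:14 − 7:00 = 05:14 UTC on Oct 15.
Add 13 hours 52 minutes flight time → 19:06 UTC.
Miravel is UTC−10:00, so local arrival = 19:06 − 10:00 = 09:06 on Oct 15.
Layover = 15:46 − 09:06 = 6 hours 40 minutes.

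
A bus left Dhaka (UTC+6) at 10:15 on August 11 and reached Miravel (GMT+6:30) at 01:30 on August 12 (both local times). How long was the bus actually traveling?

Miravel is 0:30 ahead of Dhaka.
Clock-face elapsed time (ignoring zones) is 15 hours 15 minutes.
Actual elapsed = 15 hours 15 minutes − 0:30 = 14 hours 45 minutes.

14 hours 45 minutes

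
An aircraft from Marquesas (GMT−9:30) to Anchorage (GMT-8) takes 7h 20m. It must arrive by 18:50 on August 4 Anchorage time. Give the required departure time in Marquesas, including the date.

Target arrival in UTC: 18:50 + 8:00 = 02:50 on Aug 5.
Subtract 7 hours 20 minutes → departure 19:30 UTC on Aug 4.
Marquesas is UTC−9:30: 19:30 − 9:30 = 10:00 on Aug 4.

10:00 on August 4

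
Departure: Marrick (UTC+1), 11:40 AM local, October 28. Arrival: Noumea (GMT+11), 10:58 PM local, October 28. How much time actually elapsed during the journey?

Noumea is 10:00 ahead of Marrick.
Clock-face elapsed time (ignoring zones) is 11 hours 18 minutes.
Actual elapsed = 11 hours 18 minutes − 10:00 = 1 hour 18 minutes.

1 hour 18 minutes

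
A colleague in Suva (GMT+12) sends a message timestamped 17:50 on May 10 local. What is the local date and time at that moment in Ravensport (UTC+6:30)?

12:20 on May 10

In UTC: 17:50 − 12:00 = 05:50 on May 10.
Ravensport is UTC+6:30: 05:50 + 6:30 = 12:20 on May 10.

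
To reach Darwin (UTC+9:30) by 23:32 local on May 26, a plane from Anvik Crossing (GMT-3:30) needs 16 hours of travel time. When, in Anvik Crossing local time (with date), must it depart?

18:32 on May 25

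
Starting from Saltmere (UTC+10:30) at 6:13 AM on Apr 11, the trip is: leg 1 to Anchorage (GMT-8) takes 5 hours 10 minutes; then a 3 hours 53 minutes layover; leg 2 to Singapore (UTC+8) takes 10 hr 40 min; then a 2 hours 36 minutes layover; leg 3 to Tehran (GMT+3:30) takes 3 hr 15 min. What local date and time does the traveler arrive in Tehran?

Convert departure to UTC: 6:13 AM − 10:30 = 7:43 PM UTC on Apr 10.
Add 5 hours 10 minutes leg 1 → 12:53 AM UTC (Apr 11).
Add 3 hours and 53 minutes layover in Anchorage → 4:46 AM UTC.
Add 10 hours 40 minutes leg 2 → 3:26 PM UTC.
Add 2 hours and 36 minutes layover in Singapore → 6:02 PM UTC.
Add 3 hours 15 minutes leg 3 → 9:17 PM UTC.
Tehran is UTC+3:30, so local arrival = 9:17 PM + 3:30 = 12:47 AM on Apr 12.

12:47 AM on Apr 12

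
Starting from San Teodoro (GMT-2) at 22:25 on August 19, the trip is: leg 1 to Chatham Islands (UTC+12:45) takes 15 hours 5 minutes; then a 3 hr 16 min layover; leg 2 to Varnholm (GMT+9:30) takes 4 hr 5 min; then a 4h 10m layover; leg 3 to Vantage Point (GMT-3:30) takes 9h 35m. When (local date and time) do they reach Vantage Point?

09:06 on Aug 21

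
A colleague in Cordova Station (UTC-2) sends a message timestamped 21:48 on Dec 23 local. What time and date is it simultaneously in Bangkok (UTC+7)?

06:48 on Dec 24

In UTC: 21:48 + 2:00 = 23:48 on Dec 23.
Bangkok is UTC+7:00: 23:48 + 7:00 = 06:48 on Dec 24.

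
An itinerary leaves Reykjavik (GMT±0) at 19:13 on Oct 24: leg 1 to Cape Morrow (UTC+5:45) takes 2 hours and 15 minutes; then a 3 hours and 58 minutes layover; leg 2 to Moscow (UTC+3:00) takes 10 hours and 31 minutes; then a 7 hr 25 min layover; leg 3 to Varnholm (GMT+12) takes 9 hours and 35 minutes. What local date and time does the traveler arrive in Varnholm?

Reykjavik is at UTC+0, so departure is already 19:13 UTC on Oct 24.
Add 2 hours and 15 minutes leg 1 → 21:28 UTC.
Add 3 hours and 58 minutes layover in Cape Morrow → 01:26 UTC (Oct 25).
Add 10 hours 31 minutes leg 2 → 11:57 UTC.
Add 7 hours and 25 minutes layover in Moscow → 19:22 UTC.
Add 9 hours and 35 minutes leg 3 → 04:57 UTC (Oct 26).
Varnholm is UTC+12:00, so local arrival = 04:57 + 12:00 = 16:57 on Oct 26.

16:57 on October 26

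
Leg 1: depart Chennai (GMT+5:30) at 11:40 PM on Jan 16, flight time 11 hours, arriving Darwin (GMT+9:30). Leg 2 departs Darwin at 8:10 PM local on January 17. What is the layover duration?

Convert departure to UTC: 11:40 PM − 5:30 = 6:10 PM UTC on Jan 16.
Add 11 hours flight time → 5:10 AM UTC (Jan 17).
Darwin is UTC+9:30, so local arrival = 5:10 AM + 9:30 = 2:40 PM on Jan 17.
Layover = 8:10 PM − 2:40 PM = 5 hours 30 minutes.

5 hours 30 minutes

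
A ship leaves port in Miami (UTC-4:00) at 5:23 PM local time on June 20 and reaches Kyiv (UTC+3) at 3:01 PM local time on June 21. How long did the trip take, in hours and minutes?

Departure in UTC: 5:23 PM + 4:00 = 9:23 PM on Jun 20.
Arrival in UTC: 3:01 PM − 3:00 = 12:01 PM on Jun 21.
Elapsed = 12:01 PM − 9:23 PM (+1 day) = 14 hours 38 minutes.

14 hours 38 minutes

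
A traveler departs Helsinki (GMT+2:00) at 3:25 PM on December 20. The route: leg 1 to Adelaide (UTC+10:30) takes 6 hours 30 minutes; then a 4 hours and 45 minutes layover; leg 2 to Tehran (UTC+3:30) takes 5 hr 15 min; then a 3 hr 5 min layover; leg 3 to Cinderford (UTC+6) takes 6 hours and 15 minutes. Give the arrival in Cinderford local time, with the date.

9:15 PM on Dec 21

Convert departure to UTC: 3:25 PM − 2:00 = 1:25 PM UTC on Dec 20.
Add 6 hours 30 minutes leg 1 → 7:55 PM UTC.
Add 4 hours and 45 minutes layover in Adelaide → 12:40 AM UTC (Dec 21).
Add 5 hours 15 minutes leg 2 → 5:55 AM UTC.
Add 3 hours and 5 minutes layover in Tehran → 9:00 AM UTC.
Add 6 hours 15 minutes leg 3 → 3:15 PM UTC.
Cinderford is UTC+6:00, so local arrival = 3:15 PM + 6:00 = 9:15 PM on Dec 21.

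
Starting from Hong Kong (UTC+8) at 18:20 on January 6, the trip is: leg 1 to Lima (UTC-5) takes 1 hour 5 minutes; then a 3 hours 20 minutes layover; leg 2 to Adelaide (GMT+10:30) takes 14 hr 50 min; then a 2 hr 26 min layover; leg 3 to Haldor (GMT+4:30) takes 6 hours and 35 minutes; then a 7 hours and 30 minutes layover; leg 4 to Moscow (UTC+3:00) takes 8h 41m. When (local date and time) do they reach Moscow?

Convert departure to UTC: 18:20 − 8:00 = 10:20 UTC on Jan 6.
Add 1 hour and 5 minutes leg 1 → 11:25 UTC.
Add 3 hours 20 minutes layover in Lima → 14:45 UTC.
Add 14 hours and 50 minutes leg 2 → 05:35 UTC (Jan 7).
Add 2 hours 26 minutes layover in Adelaide → 08:01 UTC.
Add 6 hours and 35 minutes leg 3 → 14:36 UTC.
Add 7 hours 30 minutes layover in Haldor → 22:06 UTC.
Add 8 hours 41 minutes leg 4 → 06:47 UTC (Jan 8).
Moscow is UTC+3:00, so local arrival = 06:47 + 3:00 = 09:47 on Jan 8.

09:47 on Jan 8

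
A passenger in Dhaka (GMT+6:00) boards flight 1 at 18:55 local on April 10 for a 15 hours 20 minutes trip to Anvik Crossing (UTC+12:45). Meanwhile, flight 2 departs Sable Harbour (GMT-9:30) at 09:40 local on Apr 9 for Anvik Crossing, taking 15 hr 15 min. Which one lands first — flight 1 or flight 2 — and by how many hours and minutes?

Flight 1 in UTC: 18:55 − 6:00 = 12:55 on Apr 10.
+15 hours 20 minutes → arrive 04:15 UTC on Apr 11.
Flight 2 in UTC: 09:40 + 9:30 = 19:10 on Apr 9.
+15 hours and 15 minutes → arrive 10:25 UTC on Apr 10.
Flight 2 lands earlier by 17 hours 50 minutes.

the second, by 17 hours 50 minutes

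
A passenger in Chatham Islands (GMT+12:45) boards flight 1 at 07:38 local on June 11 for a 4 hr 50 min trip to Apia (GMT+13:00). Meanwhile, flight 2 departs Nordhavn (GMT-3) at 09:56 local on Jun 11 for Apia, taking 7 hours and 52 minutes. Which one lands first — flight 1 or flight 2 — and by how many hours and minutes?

Flight 1 in UTC: 07:38 − 12:45 = 18:53 on Jun 10.
+4 hours and 50 minutes → arrive 23:43 UTC on Jun 10.
Flight 2 in UTC: 09:56 + 3:00 = 12:56 on Jun 11.
+7 hours 52 minutes → arrive 20:48 UTC on Jun 11.
Flight 1 lands earlier by 21 hours 5 minutes.

the first, by 21 hours 5 minutes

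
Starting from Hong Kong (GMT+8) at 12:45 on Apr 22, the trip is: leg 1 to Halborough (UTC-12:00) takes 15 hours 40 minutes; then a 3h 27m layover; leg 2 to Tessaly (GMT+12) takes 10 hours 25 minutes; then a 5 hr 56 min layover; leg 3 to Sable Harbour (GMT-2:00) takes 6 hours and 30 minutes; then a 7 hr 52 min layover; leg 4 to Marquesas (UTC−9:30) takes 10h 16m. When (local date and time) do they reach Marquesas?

07:21 on Apr 24

Convert departure to UTC: 12:45 − 8:00 = 04:45 UTC on Apr 22.
Add 15 hours and 40 minutes leg 1 → 20:25 UTC.
Add 3 hours and 27 minutes layover in Halborough → 23:52 UTC.
Add 10 hours 25 minutes leg 2 → 10:17 UTC (Apr 23).
Add 5 hours 56 minutes layover in Tessaly → 16:13 UTC.
Add 6 hours and 30 minutes leg 3 → 22:43 UTC.
Add 7 hours and 52 minutes layover in Sable Harbour → 06:35 UTC (Apr 24).
Add 10 hours 16 minutes leg 4 → 16:51 UTC.
Marquesas is UTC−9:30, so local arrival = 16:51 − 9:30 = 07:21 on Apr 24.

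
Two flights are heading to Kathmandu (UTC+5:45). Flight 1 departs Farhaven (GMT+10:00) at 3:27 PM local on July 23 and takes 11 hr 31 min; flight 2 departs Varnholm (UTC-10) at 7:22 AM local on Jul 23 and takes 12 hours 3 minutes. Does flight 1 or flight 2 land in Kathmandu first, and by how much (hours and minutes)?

Flight 1 in UTC: 3:27 PM − 10:00 = 5:27 AM on Jul 23.
+11 hours 31 minutes → arrive 4:58 PM UTC on Jul 23.
Flight 2 in UTC: 7:22 AM + 10:00 = 5:22 PM on Jul 23.
+12 hours and 3 minutes → arrive 5:25 AM UTC on Jul 24.
Flight 1 lands earlier by 12 hours 27 minutes.

the first, by 12 hours 27 minutes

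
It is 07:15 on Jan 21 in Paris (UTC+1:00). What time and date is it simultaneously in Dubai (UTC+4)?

Dubai is 3:00 ahead of Paris.
Shift by the zone difference: 07:15 + 3:00 = 10:15 on Jan 21 in Dubai.

10:15 on Jan 21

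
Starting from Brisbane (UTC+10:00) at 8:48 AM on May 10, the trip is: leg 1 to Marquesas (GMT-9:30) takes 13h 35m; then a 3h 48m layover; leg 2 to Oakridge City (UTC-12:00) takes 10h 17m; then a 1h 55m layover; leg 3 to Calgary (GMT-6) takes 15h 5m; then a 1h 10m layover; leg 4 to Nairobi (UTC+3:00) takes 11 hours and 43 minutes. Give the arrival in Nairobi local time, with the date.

11:21 AM on May 12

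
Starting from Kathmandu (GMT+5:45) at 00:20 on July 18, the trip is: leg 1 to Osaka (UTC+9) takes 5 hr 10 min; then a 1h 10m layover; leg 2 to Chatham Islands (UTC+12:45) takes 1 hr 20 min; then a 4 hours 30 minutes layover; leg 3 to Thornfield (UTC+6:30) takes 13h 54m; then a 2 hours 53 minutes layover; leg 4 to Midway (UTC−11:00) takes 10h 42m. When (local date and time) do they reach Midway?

23:14 on Jul 18

Convert departure to UTC: 00:20 − 5:45 = 18:35 UTC on Jul 17.
Add 5 hours 10 minutes leg 1 → 23:45 UTC.
Add 1 hour and 10 minutes layover in Osaka → 00:55 UTC (Jul 18).
Add 1 hour 20 minutes leg 2 → 02:15 UTC.
Add 4 hours and 30 minutes layover in Chatham Islands → 06:45 UTC.
Add 13 hours 54 minutes leg 3 → 20:39 UTC.
Add 2 hours 53 minutes layover in Thornfield → 23:32 UTC.
Add 10 hours and 42 minutes leg 4 → 10:14 UTC (Jul 19).
Midway is UTC−11:00, so local arrival = 10:14 − 11:00 = 23:14 on Jul 18.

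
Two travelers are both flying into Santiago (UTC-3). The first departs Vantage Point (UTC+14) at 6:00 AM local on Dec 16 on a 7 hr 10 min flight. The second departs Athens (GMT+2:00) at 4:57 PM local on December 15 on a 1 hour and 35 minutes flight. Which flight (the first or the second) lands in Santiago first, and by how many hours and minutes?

Flight 1 in UTC: 6:00 AM − 14:00 = 4:00 PM on Dec 15.
+7 hours and 10 minutes → arrive 11:10 PM UTC on Dec 15.
Flight 2 in UTC: 4:57 PM − 2:00 = 2:57 PM on Dec 15.
+1 hour 35 minutes → arrive 4:32 PM UTC on Dec 15.
Flight 2 lands earlier by 6 hours 38 minutes.

the second, by 6 hours 38 minutes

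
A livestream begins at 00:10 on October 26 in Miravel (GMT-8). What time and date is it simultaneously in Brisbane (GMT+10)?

18:10 on October 26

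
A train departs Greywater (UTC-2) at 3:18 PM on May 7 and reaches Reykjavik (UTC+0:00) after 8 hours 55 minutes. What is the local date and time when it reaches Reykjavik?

Reykjavik is 2:00 ahead of Greywater.
After 8 hours 55 minutes it is 12:13 AM (May 8) in Greywater.
Shift by the zone difference: 12:13 AM + 2:00 = 2:13 AM on May 8 in Reykjavik.

2:13 AM on May 8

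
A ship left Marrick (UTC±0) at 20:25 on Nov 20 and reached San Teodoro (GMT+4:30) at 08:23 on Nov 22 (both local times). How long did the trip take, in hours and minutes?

Departure is already UTC: 20:25 on Nov 20.
Arrival in UTC: 08:23 − 4:30 = 03:53 on Nov 22.
Elapsed = 03:53 − 20:25 (+2 days) = 31 hours 28 minutes.

31 hours 28 minutes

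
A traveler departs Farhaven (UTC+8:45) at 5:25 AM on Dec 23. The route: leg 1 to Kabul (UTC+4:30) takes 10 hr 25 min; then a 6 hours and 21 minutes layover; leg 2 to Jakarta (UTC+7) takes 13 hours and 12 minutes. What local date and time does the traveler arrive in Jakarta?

9:38 AM on Dec 24

Convert departure to UTC: 5:25 AM − 8:45 = 8:40 PM UTC on Dec 22.
Add 10 hours 25 minutes leg 1 → 7:05 AM UTC (Dec 23).
Add 6 hours 21 minutes layover in Kabul → 1:26 PM UTC.
Add 13 hours 12 minutes leg 2 → 2:38 AM UTC (Dec 24).
Jakarta is UTC+7:00, so local arrival = 2:38 AM + 7:00 = 9:38 AM on Dec 24.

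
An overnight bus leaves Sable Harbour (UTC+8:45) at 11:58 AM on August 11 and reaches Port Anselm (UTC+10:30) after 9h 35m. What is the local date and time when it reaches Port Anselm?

11:18 PM on August 11

Port Anselm is 1:45 ahead of Sable Harbour.
After 9 hours 35 minutes it is 9:33 PM in Sable Harbour.
Shift by the zone difference: 9:33 PM + 1:45 = 11:18 PM on Aug 11 in Port Anselm.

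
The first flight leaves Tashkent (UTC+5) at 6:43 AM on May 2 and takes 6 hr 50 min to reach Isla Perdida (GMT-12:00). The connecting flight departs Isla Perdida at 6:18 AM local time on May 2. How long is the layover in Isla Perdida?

Convert departure to UTC: 6:43 AM − 5:00 = 1:43 AM UTC on May 2.
Add 6 hours and 50 minutes flight time → 8:33 AM UTC.
Isla Perdida is UTC−12:00, so local arrival = 8:33 AM − 12:00 = 8:33 PM on May 1.
Layover = 6:18 AM − 8:33 PM (+1 day) = 9 hours 45 minutes.

9 hours 45 minutes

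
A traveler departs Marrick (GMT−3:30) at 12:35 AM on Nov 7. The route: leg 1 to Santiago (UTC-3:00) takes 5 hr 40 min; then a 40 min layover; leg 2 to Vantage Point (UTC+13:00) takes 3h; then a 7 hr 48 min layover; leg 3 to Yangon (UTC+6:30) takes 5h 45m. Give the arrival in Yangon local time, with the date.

Convert departure to UTC: 12:35 AM + 3:30 = 4:05 AM UTC on Nov 7.
Add 5 hours 40 minutes leg 1 → 9:45 AM UTC.
Add 40 minutes layover in Santiago → 10:25 AM UTC.
Add 3 hours leg 2 → 1:25 PM UTC.
Add 7 hours 48 minutes layover in Vantage Point → 9:13 PM UTC.
Add 5 hours and 45 minutes leg 3 → 2:58 AM UTC (Nov 8).
Yangon is UTC+6:30, so local arrival = 2:58 AM + 6:30 = 9:28 AM on Nov 8.

9:28 AM on November 8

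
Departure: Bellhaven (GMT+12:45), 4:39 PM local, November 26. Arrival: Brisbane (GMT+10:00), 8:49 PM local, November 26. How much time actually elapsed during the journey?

6 hours 55 minutes

Brisbane is 2:45 behind Bellhaven.
Clock-face elapsed time (ignoring zones) is 4 hours 10 minutes.
Actual elapsed = 4 hours 10 minutes + 2:45 = 6 hours 55 minutes.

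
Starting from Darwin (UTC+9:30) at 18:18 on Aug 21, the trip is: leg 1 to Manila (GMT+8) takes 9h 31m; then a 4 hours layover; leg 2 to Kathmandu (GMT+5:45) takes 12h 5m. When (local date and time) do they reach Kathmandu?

Convert departure to UTC: 18:18 − 9:30 = 08:48 UTC on Aug 21.
Add 9 hours 31 minutes leg 1 → 18:19 UTC.
Add 4 hours layover in Manila → 22:19 UTC.
Add 12 hours 5 minutes leg 2 → 10:24 UTC (Aug 22).
Kathmandu is UTC+5:45, so local arrival = 10:24 + 5:45 = 16:09 on Aug 22.

16:09 on Aug 22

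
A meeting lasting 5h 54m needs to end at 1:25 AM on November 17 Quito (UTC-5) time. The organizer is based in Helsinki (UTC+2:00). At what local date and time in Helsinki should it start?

Target end time in UTC: 1:25 AM + 5:00 = 6:25 AM on Nov 17.
Subtract 5 hours and 54 minutes → start 12:31 AM UTC on Nov 17.
Helsinki is UTC+2:00: 12:31 AM + 2:00 = 2:31 AM on Nov 17.

2:31 AM on November 17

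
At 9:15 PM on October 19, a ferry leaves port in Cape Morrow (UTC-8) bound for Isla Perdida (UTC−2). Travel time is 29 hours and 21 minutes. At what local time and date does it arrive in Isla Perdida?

8:36 AM on October 21

Convert departure to UTC: 9:15 PM + 8:00 = 5:15 AM UTC on Oct 20.
Add 29 hours and 21 minutes travel time → 10:36 AM UTC (Oct 21).
Isla Perdida is UTC−2:00, so local arrival = 10:36 AM − 2:00 = 8:36 AM on Oct 21.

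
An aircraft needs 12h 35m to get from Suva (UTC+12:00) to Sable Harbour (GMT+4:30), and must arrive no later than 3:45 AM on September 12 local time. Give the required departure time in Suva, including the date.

Target arrival in UTC: 3:45 AM − 4:30 = 11:15 PM on Sep 11.
Subtract 12 hours 35 minutes → departure 10:40 AM UTC on Sep 11.
Suva is UTC+12:00: 10:40 AM + 12:00 = 10:40 PM on Sep 11.

10:40 PM on September 11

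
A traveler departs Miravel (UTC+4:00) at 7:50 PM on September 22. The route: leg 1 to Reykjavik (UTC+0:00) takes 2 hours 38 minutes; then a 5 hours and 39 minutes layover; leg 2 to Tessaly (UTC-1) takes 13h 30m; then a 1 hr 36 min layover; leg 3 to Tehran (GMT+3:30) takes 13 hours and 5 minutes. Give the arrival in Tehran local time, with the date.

Convert departure to UTC: 7:50 PM − 4:00 = 3:50 PM UTC on Sep 22.
Add 2 hours and 38 minutes leg 1 → 6:28 PM UTC.
Add 5 hours and 39 minutes layover in Reykjavik → 12:07 AM UTC (Sep 23).
Add 13 hours 30 minutes leg 2 → 1:37 PM UTC.
Add 1 hour 36 minutes layover in Tessaly → 3:13 PM UTC.
Add 13 hours and 5 minutes leg 3 → 4:18 AM UTC (Sep 24).
Tehran is UTC+3:30, so local arrival = 4:18 AM + 3:30 = 7:48 AM on Sep 24.

7:48 AM on September 24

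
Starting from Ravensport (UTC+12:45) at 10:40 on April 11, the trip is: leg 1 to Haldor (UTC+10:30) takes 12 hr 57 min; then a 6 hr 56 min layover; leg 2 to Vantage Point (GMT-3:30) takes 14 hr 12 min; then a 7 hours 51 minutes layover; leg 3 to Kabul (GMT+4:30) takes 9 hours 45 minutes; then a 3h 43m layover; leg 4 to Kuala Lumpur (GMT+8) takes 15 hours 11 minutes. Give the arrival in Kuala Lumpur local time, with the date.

Convert departure to UTC: 10:40 − 12:45 = 21:55 UTC on Apr 10.
Add 12 hours 57 minutes leg 1 → 10:52 UTC (Apr 11).
Add 6 hours and 56 minutes layover in Haldor → 17:48 UTC.
Add 14 hours and 12 minutes leg 2 → 08:00 UTC (Apr 12).
Add 7 hours 51 minutes layover in Vantage Point → 15:51 UTC.
Add 9 hours and 45 minutes leg 3 → 01:36 UTC (Apr 13).
Add 3 hours and 43 minutes layover in Kabul → 05:19 UTC.
Add 15 hours 11 minutes leg 4 → 20:30 UTC.
Kuala Lumpur is UTC+8:00, so local arrival = 20:30 + 8:00 = 04:30 on Apr 14.

04:30 on April 14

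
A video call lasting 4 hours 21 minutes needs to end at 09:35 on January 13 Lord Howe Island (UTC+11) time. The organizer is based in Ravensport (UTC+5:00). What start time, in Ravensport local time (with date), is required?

23:14 on Jan 12

Target end time in UTC: 09:35 − 11:00 = 22:35 on Jan 12.
Subtract 4 hours 21 minutes → start 18:14 UTC on Jan 12.
Ravensport is UTC+5:00: 18:14 + 5:00 = 23:14 on Jan 12.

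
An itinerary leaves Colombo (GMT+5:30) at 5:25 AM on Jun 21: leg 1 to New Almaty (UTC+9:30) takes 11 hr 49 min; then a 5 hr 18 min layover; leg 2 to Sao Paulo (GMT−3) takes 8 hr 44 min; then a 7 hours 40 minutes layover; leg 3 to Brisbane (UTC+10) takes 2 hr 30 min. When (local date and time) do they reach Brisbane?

9:56 PM on June 22

Convert departure to UTC: 5:25 AM − 5:30 = 11:55 PM UTC on Jun 20.
Add 11 hours 49 minutes leg 1 → 11:44 AM UTC (Jun 21).
Add 5 hours and 18 minutes layover in New Almaty → 5:02 PM UTC.
Add 8 hours 44 minutes leg 2 → 1:46 AM UTC (Jun 22).
Add 7 hours and 40 minutes layover in Sao Paulo → 9:26 AM UTC.
Add 2 hours 30 minutes leg 3 → 11:56 AM UTC.
Brisbane is UTC+10:00, so local arrival = 11:56 AM + 10:00 = 9:56 PM on Jun 22.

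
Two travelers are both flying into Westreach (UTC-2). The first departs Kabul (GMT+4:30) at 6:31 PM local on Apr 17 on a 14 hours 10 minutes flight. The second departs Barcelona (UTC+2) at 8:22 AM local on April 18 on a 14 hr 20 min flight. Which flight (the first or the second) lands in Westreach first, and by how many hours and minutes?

Flight 1 in UTC: 6:31 PM − 4:30 = 2:01 PM on Apr 17.
+14 hours and 10 minutes → arrive 4:11 AM UTC on Apr 18.
Flight 2 in UTC: 8:22 AM − 2:00 = 6:22 AM on Apr 18.
+14 hours and 20 minutes → arrive 8:42 PM UTC on Apr 18.
Flight 1 lands earlier by 16 hours 31 minutes.

the first, by 16 hours 31 minutes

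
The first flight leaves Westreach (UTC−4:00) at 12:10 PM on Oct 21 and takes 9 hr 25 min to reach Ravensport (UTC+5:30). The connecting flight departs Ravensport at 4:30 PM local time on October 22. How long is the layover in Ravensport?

Convert departure to UTC: 12:10 PM + 4:00 = 4:10 PM UTC on Oct 21.
Add 9 hours and 25 minutes flight time → 1:35 AM UTC (Oct 22).
Ravensport is UTC+5:30, so local arrival = 1:35 AM + 5:30 = 7:05 AM on Oct 22.
Layover = 4:30 PM − 7:05 AM = 9 hours 25 minutes.

9 hours 25 minutes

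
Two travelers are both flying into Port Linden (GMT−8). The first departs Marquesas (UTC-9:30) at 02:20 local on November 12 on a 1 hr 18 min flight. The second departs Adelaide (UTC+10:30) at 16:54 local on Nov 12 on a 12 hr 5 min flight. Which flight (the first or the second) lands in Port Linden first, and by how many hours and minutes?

the first, by 5 hours 21 minutes

Flight 1 in UTC: 02:20 + 9:30 = 11:50 on Nov 12.
+1 hour 18 minutes → arrive 13:08 UTC on Nov 12.
Flight 2 in UTC: 16:54 − 10:30 = 06:24 on Nov 12.
+12 hours and 5 minutes → arrive 18:29 UTC on Nov 12.
Flight 1 lands earlier by 5 hours 21 minutes.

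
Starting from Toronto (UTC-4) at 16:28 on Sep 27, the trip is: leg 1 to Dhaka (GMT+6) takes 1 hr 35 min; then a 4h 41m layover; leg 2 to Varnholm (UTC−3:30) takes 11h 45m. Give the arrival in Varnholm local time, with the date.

Convert departure to UTC: 16:28 + 4:00 = 20:28 UTC on Sep 27.
Add 1 hour 35 minutes leg 1 → 22:03 UTC.
Add 4 hours 41 minutes layover in Dhaka → 02:44 UTC (Sep 28).
Add 11 hours 45 minutes leg 2 → 14:29 UTC.
Varnholm is UTC−3:30, so local arrival = 14:29 − 3:30 = 10:59 on Sep 28.

10:59 on September 28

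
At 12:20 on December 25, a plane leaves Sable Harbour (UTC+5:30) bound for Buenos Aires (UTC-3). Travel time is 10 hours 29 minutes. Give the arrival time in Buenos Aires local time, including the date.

Convert departure to UTC: 12:20 − 5:30 = 06:50 UTC on Dec 25.
Add 10 hours 29 minutes travel time → 17:19 UTC.
Buenos Aires is UTC−3:00, so local arrival = 17:19 − 3:00 = 14:19 on Dec 25.

14:19 on Dec 25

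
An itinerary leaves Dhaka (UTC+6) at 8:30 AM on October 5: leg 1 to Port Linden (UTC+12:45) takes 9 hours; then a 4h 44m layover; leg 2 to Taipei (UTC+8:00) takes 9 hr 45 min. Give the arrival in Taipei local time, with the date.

9:59 AM on Oct 6

Convert departure to UTC: 8:30 AM − 6:00 = 2:30 AM UTC on Oct 5.
Add 9 hours leg 1 → 11:30 AM UTC.
Add 4 hours and 44 minutes layover in Port Linden → 4:14 PM UTC.
Add 9 hours 45 minutes leg 2 → 1:59 AM UTC (Oct 6).
Taipei is UTC+8:00, so local arrival = 1:59 AM + 8:00 = 9:59 AM on Oct 6.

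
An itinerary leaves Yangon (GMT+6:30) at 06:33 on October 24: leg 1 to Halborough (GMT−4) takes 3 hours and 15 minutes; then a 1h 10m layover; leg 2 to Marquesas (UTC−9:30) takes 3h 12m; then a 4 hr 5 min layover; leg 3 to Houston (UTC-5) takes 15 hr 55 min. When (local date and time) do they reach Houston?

22:40 on October 24

Convert departure to UTC: 06:33 − 6:30 = 00:03 UTC on Oct 24.
Add 3 hours and 15 minutes leg 1 → 03:18 UTC.
Add 1 hour and 10 minutes layover in Halborough → 04:28 UTC.
Add 3 hours and 12 minutes leg 2 → 07:40 UTC.
Add 4 hours 5 minutes layover in Marquesas → 11:45 UTC.
Add 15 hours and 55 minutes leg 3 → 03:40 UTC (Oct 25).
Houston is UTC−5:00, so local arrival = 03:40 − 5:00 = 22:40 on Oct 24.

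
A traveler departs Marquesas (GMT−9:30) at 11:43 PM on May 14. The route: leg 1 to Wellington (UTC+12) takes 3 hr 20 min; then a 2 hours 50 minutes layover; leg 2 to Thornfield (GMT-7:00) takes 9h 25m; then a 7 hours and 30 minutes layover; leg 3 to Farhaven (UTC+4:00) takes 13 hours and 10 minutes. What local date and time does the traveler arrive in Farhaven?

1:28 AM on May 17

Convert departure to UTC: 11:43 PM + 9:30 = 9:13 AM UTC on May 15.
Add 3 hours and 20 minutes leg 1 → 12:33 PM UTC.
Add 2 hours and 50 minutes layover in Wellington → 3:23 PM UTC.
Add 9 hours and 25 minutes leg 2 → 12:48 AM UTC (May 16).
Add 7 hours and 30 minutes layover in Thornfield → 8:18 AM UTC.
Add 13 hours 10 minutes leg 3 → 9:28 PM UTC.
Farhaven is UTC+4:00, so local arrival = 9:28 PM + 4:00 = 1:28 AM on May 17.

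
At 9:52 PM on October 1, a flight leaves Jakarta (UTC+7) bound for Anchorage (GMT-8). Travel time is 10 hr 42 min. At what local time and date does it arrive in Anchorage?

5:34 PM on October 1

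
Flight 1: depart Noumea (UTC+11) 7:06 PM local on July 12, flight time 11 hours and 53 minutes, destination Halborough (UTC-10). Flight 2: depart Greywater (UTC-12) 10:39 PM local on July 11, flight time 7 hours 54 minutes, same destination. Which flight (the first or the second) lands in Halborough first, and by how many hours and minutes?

the second, by 1 hour 26 minutes

Flight 1 in UTC: 7:06 PM − 11:00 = 8:06 AM on Jul 12.
+11 hours 53 minutes → arrive 7:59 PM UTC on Jul 12.
Flight 2 in UTC: 10:39 PM + 12:00 = 10:39 AM on Jul 12.
+7 hours and 54 minutes → arrive 6:33 PM UTC on Jul 12.
Flight 2 lands earlier by 1 hour 26 minutes.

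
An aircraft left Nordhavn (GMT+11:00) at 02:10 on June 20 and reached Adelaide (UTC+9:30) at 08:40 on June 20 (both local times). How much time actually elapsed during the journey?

8 hours

Adelaide is 1:30 behind Nordhavn.
Clock-face elapsed time (ignoring zones) is 6 hours 30 minutes.
Actual elapsed = 6 hours 30 minutes + 1:30 = 8 hours.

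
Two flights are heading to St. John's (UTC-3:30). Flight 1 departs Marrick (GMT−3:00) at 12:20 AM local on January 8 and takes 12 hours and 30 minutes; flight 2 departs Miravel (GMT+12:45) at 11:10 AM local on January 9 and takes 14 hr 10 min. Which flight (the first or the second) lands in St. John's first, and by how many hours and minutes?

Flight 1 in UTC: 12:20 AM + 3:00 = 3:20 AM on Jan 8.
+12 hours 30 minutes → arrive 3:50 PM UTC on Jan 8.
Flight 2 in UTC: 11:10 AM − 12:45 = 10:25 PM on Jan 8.
+14 hours 10 minutes → arrive 12:35 PM UTC on Jan 9.
Flight 1 lands earlier by 20 hours 45 minutes.

the first, by 20 hours 45 minutes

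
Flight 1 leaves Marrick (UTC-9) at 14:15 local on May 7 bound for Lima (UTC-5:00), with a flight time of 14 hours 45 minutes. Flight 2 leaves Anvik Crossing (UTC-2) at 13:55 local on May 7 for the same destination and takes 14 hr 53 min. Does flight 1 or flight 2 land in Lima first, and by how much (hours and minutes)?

the second, by 7 hours 12 minutes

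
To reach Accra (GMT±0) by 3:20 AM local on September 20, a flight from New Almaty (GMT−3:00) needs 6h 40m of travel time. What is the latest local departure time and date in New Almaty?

5:40 PM on September 19

Target arrival is already UTC: 3:20 AM on Sep 20.
Subtract 6 hours and 40 minutes → departure 8:40 PM UTC on Sep 19.
New Almaty is UTC−3:00: 8:40 PM − 3:00 = 5:40 PM on Sep 19.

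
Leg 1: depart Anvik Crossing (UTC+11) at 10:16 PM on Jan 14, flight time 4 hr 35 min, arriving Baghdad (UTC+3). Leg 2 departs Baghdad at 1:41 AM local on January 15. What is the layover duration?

6 hours 50 minutes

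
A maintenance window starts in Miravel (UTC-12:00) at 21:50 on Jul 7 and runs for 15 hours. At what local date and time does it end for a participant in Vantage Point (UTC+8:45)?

09:35 on Jul 9

Convert start to UTC: 21:50 + 12:00 = 09:50 UTC on Jul 8.
Add 15 hours duration → 00:50 UTC (Jul 9).
Vantage Point is UTC+8:45, so local end time = 00:50 + 8:45 = 09:35 on Jul 9.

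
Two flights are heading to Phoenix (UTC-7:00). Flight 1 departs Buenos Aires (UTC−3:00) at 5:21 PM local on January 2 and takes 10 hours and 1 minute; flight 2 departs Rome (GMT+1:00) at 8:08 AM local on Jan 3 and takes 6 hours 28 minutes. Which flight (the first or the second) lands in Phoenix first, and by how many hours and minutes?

Flight 1 in UTC: 5:21 PM + 3:00 = 8:21 PM on Jan 2.
+10 hours 1 minute → arrive 6:22 AM UTC on Jan 3.
Flight 2 in UTC: 8:08 AM − 1:00 = 7:08 AM on Jan 3.
+6 hours 28 minutes → arrive 1:36 PM UTC on Jan 3.
Flight 1 lands earlier by 7 hours 14 minutes.

the first, by 7 hours 14 minutes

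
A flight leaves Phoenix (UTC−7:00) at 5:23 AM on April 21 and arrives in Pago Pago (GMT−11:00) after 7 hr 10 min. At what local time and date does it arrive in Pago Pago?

Pago Pago is 4:00 behind Phoenix.
After 7 hours 10 minutes it is 12:33 PM in Phoenix.
Shift by the zone difference: 12:33 PM − 4:00 = 8:33 AM on Apr 21 in Pago Pago.

8:33 AM on April 21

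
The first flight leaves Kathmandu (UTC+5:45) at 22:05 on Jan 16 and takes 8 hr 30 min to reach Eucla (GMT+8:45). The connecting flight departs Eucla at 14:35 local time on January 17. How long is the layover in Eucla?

Convert departure to UTC: 22:05 − 5:45 = 16:20 UTC on Jan 16.
Add 8 hours 30 minutes flight time → 00:50 UTC (Jan 17).
Eucla is UTC+8:45, so local arrival = 00:50 + 8:45 = 09:35 on Jan 17.
Layover = 14:35 − 09:35 = 5 hours.

5 hours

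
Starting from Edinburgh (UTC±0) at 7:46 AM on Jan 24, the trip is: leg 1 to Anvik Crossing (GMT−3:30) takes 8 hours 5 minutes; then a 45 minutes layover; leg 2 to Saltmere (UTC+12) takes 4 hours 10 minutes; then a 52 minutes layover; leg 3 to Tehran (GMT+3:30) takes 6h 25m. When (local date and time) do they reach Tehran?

7:33 AM on Jan 25

Edinburgh is at UTC+0, so departure is already 7:46 AM UTC on Jan 24.
Add 8 hours and 5 minutes leg 1 → 3:51 PM UTC.
Add 45 minutes layover in Anvik Crossing → 4:36 PM UTC.
Add 4 hours and 10 minutes leg 2 → 8:46 PM UTC.
Add 52 minutes layover in Saltmere → 9:38 PM UTC.
Add 6 hours and 25 minutes leg 3 → 4:03 AM UTC (Jan 25).
Tehran is UTC+3:30, so local arrival = 4:03 AM + 3:30 = 7:33 AM on Jan 25.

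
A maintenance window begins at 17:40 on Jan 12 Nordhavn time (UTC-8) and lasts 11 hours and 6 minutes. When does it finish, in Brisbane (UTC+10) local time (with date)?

22:46 on Jan 13

Convert start to UTC: 17:40 + 8:00 = 01:40 UTC on Jan 13.
Add 11 hours and 6 minutes duration → 12:46 UTC.
Brisbane is UTC+10:00, so local end time = 12:46 + 10:00 = 22:46 on Jan 13.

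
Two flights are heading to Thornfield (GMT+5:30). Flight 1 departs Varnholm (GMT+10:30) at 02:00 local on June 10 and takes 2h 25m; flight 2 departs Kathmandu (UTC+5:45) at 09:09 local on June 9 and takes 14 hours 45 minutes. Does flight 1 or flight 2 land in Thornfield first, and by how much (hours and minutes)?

Flight 1 in UTC: 02:00 − 10:30 = 15:30 on Jun 9.
+2 hours 25 minutes → arrive 17:55 UTC on Jun 9.
Flight 2 in UTC: 09:09 − 5:45 = 03:24 on Jun 9.
+14 hours 45 minutes → arrive 18:09 UTC on Jun 9.
Flight 1 lands earlier by 14 minutes.

the first, by 14 minutes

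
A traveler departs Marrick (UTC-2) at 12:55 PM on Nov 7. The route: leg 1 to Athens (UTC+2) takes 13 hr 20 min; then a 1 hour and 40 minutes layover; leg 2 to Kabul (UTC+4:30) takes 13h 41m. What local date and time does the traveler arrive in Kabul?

Convert departure to UTC: 12:55 PM + 2:00 = 2:55 PM UTC on Nov 7.
Add 13 hours and 20 minutes leg 1 → 4:15 AM UTC (Nov 8).
Add 1 hour 40 minutes layover in Athens → 5:55 AM UTC.
Add 13 hours 41 minutes leg 2 → 7:36 PM UTC.
Kabul is UTC+4:30, so local arrival = 7:36 PM + 4:30 = 12:06 AM on Nov 9.

12:06 AM on November 9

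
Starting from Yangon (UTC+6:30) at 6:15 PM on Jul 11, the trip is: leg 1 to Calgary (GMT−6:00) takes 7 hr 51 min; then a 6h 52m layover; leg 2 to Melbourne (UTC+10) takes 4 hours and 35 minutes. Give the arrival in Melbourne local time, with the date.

5:03 PM on Jul 12

Convert departure to UTC: 6:15 PM − 6:30 = 11:45 AM UTC on Jul 11.
Add 7 hours 51 minutes leg 1 → 7:36 PM UTC.
Add 6 hours 52 minutes layover in Calgary → 2:28 AM UTC (Jul 12).
Add 4 hours 35 minutes leg 2 → 7:03 AM UTC.
Melbourne is UTC+10:00, so local arrival = 7:03 AM + 10:00 = 5:03 PM on Jul 12.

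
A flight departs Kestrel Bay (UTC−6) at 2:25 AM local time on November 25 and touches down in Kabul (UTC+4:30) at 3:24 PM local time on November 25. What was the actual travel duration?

Kabul is 10:30 ahead of Kestrel Bay.
Clock-face elapsed time (ignoring zones) is 12 hours 59 minutes.
Actual elapsed = 12 hours 59 minutes − 10:30 = 2 hours 29 minutes.

2 hours 29 minutes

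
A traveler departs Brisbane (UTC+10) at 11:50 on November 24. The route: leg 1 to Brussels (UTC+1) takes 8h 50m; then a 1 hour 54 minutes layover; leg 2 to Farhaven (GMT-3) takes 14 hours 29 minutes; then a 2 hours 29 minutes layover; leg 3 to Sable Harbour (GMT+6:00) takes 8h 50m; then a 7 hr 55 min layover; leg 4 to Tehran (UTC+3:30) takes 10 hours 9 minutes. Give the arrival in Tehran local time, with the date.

11:56 on November 26

Convert departure to UTC: 11:50 − 10:00 = 01:50 UTC on Nov 24.
Add 8 hours and 50 minutes leg 1 → 10:40 UTC.
Add 1 hour and 54 minutes layover in Brussels → 12:34 UTC.
Add 14 hours and 29 minutes leg 2 → 03:03 UTC (Nov 25).
Add 2 hours 29 minutes layover in Farhaven → 05:32 UTC.
Add 8 hours and 50 minutes leg 3 → 14:22 UTC.
Add 7 hours and 55 minutes layover in Sable Harbour → 22:17 UTC.
Add 10 hours 9 minutes leg 4 → 08:26 UTC (Nov 26).
Tehran is UTC+3:30, so local arrival = 08:26 + 3:30 = 11:56 on Nov 26.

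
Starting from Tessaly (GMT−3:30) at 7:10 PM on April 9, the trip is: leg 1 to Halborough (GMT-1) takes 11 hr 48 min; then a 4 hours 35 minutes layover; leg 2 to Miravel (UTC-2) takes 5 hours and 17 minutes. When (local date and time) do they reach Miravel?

6:20 PM on Apr 10

Convert departure to UTC: 7:10 PM + 3:30 = 10:40 PM UTC on Apr 9.
Add 11 hours 48 minutes leg 1 → 10:28 AM UTC (Apr 10).
Add 4 hours and 35 minutes layover in Halborough → 3:03 PM UTC.
Add 5 hours 17 minutes leg 2 → 8:20 PM UTC.
Miravel is UTC−2:00, so local arrival = 8:20 PM − 2:00 = 6:20 PM on Apr 10.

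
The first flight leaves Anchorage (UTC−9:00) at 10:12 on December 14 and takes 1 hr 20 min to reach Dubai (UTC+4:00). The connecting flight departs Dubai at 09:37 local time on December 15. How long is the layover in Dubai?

9 hours 5 minutes

Convert departure to UTC: 10:12 + 9:00 = 19:12 UTC on Dec 14.
Add 1 hour and 20 minutes flight time → 20:32 UTC.
Dubai is UTC+4:00, so local arrival = 20:32 + 4:00 = 00:32 on Dec 15.
Layover = 09:37 − 00:32 = 9 hours 5 minutes.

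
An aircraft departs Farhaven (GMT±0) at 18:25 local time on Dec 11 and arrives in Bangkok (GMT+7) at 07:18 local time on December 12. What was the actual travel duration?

5 hours 53 minutes

Bangkok is 7:00 ahead of Farhaven.
Clock-face elapsed time (ignoring zones) is 12 hours 53 minutes.
Actual elapsed = 12 hours 53 minutes − 7:00 = 5 hours 53 minutes.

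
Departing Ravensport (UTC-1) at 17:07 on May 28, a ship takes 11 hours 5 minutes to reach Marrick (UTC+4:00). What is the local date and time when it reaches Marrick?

Convert departure to UTC: 17:07 + 1:00 = 18:07 UTC on May 28.
Add 11 hours 5 minutes travel time → 05:12 UTC (May 29).
Marrick is UTC+4:00, so local arrival = 05:12 + 4:00 = 09:12 on May 29.

09:12 on May 29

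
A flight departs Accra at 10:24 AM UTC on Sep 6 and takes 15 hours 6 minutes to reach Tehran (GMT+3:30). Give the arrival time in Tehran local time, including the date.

Departure is given in UTC: 10:24 AM on Sep 6.
Add 15 hours and 6 minutes → 1:30 AM UTC (Sep 7).
Tehran is UTC+3:30: 1:30 AM + 3:30 = 5:00 AM on Sep 7.

5:00 AM on Sep 7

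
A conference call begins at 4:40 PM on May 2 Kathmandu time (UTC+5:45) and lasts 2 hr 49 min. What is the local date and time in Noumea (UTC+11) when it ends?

Convert start to UTC: 4:40 PM − 5:45 = 10:55 AM UTC on May 2.
Add 2 hours and 49 minutes duration → 1:44 PM UTC.
Noumea is UTC+11:00, so local end time = 1:44 PM + 11:00 = 12:44 AM on May 3.

12:44 AM on May 3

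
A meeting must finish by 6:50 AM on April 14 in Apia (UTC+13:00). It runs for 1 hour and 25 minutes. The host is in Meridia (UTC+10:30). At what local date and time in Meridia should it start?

Target end time in UTC: 6:50 AM − 13:00 = 5:50 PM on Apr 13.
Subtract 1 hour and 25 minutes → start 4:25 PM UTC on Apr 13.
Meridia is UTC+10:30: 4:25 PM + 10:30 = 2:55 AM on Apr 14.

2:55 AM on April 14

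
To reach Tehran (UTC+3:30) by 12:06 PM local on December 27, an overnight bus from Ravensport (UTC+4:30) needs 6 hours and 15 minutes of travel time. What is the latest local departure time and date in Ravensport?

6:51 AM on December 27

Target arrival in UTC: 12:06 PM − 3:30 = 8:36 AM on Dec 27.
Subtract 6 hours and 15 minutes → departure 2:21 AM UTC on Dec 27.
Ravensport is UTC+4:30: 2:21 AM + 4:30 = 6:51 AM on Dec 27.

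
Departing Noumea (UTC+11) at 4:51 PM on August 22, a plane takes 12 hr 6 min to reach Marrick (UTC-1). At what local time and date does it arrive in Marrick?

4:57 PM on August 22

Marrick is 12:00 behind Noumea.
After 12 hours 6 minutes it is 4:57 AM (Aug 23) in Noumea.
Shift by the zone difference: 4:57 AM − 12:00 = 4:57 PM on Aug 22 in Marrick.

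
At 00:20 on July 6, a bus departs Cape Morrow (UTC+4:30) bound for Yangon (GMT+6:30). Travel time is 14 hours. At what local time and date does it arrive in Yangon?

Yangon is 2:00 ahead of Cape Morrow.
After 14 hours it is 14:20 in Cape Morrow.
Shift by the zone difference: 14:20 + 2:00 = 16:20 on Jul 6 in Yangon.

16:20 on July 6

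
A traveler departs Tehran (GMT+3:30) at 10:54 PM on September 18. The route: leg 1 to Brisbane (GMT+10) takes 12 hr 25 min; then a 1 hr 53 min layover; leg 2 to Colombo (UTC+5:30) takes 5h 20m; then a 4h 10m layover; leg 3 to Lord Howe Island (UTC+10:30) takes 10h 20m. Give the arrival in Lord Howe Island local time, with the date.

Convert departure to UTC: 10:54 PM − 3:30 = 7:24 PM UTC on Sep 18.
Add 12 hours 25 minutes leg 1 → 7:49 AM UTC (Sep 19).
Add 1 hour and 53 minutes layover in Brisbane → 9:42 AM UTC.
Add 5 hours and 20 minutes leg 2 → 3:02 PM UTC.
Add 4 hours 10 minutes layover in Colombo → 7:12 PM UTC.
Add 10 hours 20 minutes leg 3 → 5:32 AM UTC (Sep 20).
Lord Howe Island is UTC+10:30, so local arrival = 5:32 AM + 10:30 = 4:02 PM on Sep 20.

4:02 PM on September 20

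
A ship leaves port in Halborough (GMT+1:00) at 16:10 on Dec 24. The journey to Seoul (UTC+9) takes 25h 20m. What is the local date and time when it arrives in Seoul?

01:30 on December 26

Seoul is 8:00 ahead of Halborough.
After 25 hours and 20 minutes it is 17:30 (Dec 25) in Halborough.
Shift by the zone difference: 17:30 + 8:00 = 01:30 on Dec 26 in Seoul.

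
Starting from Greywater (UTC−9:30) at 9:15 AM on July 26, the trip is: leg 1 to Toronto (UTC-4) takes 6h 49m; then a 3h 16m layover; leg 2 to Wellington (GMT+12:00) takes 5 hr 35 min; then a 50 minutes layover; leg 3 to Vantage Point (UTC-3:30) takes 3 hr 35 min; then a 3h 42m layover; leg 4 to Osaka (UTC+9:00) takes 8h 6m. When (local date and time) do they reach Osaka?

11:38 AM on Jul 28

Convert departure to UTC: 9:15 AM + 9:30 = 6:45 PM UTC on Jul 26.
Add 6 hours 49 minutes leg 1 → 1:34 AM UTC (Jul 27).
Add 3 hours 16 minutes layover in Toronto → 4:50 AM UTC.
Add 5 hours 35 minutes leg 2 → 10:25 AM UTC.
Add 50 minutes layover in Wellington → 11:15 AM UTC.
Add 3 hours 35 minutes leg 3 → 2:50 PM UTC.
Add 3 hours and 42 minutes layover in Vantage Point → 6:32 PM UTC.
Add 8 hours 6 minutes leg 4 → 2:38 AM UTC (Jul 28).
Osaka is UTC+9:00, so local arrival = 2:38 AM + 9:00 = 11:38 AM on Jul 28.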